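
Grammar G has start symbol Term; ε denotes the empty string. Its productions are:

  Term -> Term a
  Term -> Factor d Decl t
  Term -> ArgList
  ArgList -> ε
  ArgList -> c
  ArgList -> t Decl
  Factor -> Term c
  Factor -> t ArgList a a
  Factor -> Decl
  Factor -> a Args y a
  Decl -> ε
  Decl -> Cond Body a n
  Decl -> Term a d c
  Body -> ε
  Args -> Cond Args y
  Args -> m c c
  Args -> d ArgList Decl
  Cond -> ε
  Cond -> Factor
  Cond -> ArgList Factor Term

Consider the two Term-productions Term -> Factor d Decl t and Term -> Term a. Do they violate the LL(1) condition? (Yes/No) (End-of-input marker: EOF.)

FIRST(Factor d Decl t) = { a, c, d, t } and FIRST(Term a) = { a, c, d, t }.
Both contain a, so the two alternatives are not disjoint — LL(1) conflict.

Yes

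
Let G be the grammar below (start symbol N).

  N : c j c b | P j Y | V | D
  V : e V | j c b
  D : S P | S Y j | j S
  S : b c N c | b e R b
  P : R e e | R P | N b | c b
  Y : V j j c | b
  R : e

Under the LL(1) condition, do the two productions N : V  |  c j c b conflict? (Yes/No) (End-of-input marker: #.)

FIRST(V) = { e, j } and FIRST(c j c b) = { c }.
The FIRST sets are disjoint and neither alternative is nullable — no conflict.

No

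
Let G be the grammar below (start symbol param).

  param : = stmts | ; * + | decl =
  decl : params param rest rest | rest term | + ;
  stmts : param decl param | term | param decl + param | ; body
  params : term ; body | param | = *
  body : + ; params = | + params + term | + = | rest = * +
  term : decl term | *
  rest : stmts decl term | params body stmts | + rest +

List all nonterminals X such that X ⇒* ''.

No nonterminal has an empty production or an RHS whose symbols are all nullable.

{ } (none)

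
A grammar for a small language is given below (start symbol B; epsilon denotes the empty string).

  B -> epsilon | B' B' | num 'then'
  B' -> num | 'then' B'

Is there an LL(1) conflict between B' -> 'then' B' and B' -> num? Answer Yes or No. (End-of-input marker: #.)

FIRST('then' B') = { 'then' } and FIRST(num) = { num }.
The FIRST sets are disjoint and neither alternative is nullable — no conflict.

No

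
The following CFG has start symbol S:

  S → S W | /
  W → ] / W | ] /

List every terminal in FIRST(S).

From S → S W: add FIRST(S) = { / }.
S → / contributes {/}.
Union: FIRST(S) = { / }.

{ / }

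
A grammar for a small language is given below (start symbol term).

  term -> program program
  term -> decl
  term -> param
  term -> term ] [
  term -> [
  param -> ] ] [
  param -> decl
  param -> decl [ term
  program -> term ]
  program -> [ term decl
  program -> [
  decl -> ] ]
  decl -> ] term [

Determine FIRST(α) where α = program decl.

{ [, ] }

Add FIRST(program) = { [, ] }; program is not nullable, stop.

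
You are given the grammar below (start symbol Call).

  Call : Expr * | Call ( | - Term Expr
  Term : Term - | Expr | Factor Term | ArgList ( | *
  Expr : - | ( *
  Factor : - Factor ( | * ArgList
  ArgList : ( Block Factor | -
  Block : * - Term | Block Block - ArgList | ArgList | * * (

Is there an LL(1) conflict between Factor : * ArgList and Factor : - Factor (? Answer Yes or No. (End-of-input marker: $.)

No

FIRST(* ArgList) = { * } and FIRST(- Factor () = { - }.
The FIRST sets are disjoint and neither alternative is nullable — no conflict.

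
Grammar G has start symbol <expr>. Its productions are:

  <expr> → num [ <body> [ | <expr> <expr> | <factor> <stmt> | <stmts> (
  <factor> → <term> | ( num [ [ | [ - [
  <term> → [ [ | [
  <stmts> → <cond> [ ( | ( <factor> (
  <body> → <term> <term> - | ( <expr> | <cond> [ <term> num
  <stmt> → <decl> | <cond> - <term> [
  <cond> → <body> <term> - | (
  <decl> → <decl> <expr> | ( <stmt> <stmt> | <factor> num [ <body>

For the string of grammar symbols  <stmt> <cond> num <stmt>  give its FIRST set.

Add FIRST(<stmt>) = { (, [ }; <stmt> is not nullable, stop.

{ (, [ }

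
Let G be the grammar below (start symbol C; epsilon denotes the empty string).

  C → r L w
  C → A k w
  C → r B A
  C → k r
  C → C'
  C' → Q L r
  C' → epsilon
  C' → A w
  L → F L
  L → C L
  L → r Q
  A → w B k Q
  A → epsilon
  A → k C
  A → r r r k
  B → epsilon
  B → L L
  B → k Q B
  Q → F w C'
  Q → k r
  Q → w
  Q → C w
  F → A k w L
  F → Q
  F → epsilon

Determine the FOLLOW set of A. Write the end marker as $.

In C → A k w: add FIRST(k w) = { k }.
In C → r B A: A is at the end, add FOLLOW(C) = { $, k, r, w }.
In C' → A w: add FIRST(w) = { w }.
In F → A k w L: add FIRST(k w L) = { k }.
Union: FOLLOW(A) = { $, k, r, w }.

{ $, k, r, w }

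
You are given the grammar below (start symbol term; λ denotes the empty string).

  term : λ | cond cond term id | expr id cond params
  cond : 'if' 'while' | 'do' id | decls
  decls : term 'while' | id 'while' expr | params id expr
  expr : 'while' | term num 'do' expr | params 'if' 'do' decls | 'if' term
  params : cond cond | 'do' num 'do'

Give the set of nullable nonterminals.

{ term }

Directly nullable (have an λ-production): term.
No other nonterminal has a production whose RHS symbols are all nullable.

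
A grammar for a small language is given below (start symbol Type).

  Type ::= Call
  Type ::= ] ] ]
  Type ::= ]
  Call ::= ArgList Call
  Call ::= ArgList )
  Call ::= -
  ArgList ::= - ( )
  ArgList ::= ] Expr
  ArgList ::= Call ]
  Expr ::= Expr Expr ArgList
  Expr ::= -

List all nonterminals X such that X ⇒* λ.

{ } (none)

No nonterminal has an empty production or an RHS whose symbols are all nullable.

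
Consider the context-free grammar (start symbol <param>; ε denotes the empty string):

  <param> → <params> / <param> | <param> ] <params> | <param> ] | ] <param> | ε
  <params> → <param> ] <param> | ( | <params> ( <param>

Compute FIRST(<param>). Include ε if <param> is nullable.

From <param> → <params> / <param>: add FIRST(<params>) = { (, ] }.
From <param> → <param> ] <params>: <param> nullable, take FIRST(<param>) ∪ {]} = { (, ] }.
From <param> → <param> ]: <param> nullable, take FIRST(<param>) ∪ {]} = { (, ] }.
<param> → ] <param> contributes {]}.
<param> → ε contributes ε.
Union: FIRST(<param>) = { (, ], ε }.

{ (, ], ε }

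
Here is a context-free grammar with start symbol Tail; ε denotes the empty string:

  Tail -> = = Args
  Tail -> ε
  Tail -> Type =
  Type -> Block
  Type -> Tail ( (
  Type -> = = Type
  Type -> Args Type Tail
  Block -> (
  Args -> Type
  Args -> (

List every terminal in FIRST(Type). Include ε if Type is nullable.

{ (, = }

From Type -> Block: add FIRST(Block) = { ( }.
From Type -> Tail ( (: Tail nullable, take FIRST(Tail) ∪ {(} = { (, = }.
Type -> = = Type contributes {=}.
From Type -> Args Type Tail: add FIRST(Args) = { (, = }.
Union: FIRST(Type) = { (, = }.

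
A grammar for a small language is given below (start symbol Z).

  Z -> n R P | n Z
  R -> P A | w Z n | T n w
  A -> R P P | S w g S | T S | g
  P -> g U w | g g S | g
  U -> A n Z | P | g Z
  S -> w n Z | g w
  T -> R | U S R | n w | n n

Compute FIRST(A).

From A -> R P P: add FIRST(R) = { g, n, w }.
From A -> S w g S: add FIRST(S) = { g, w }.
From A -> T S: add FIRST(T) = { g, n, w }.
A -> g contributes {g}.
Union: FIRST(A) = { g, n, w }.

{ g, n, w }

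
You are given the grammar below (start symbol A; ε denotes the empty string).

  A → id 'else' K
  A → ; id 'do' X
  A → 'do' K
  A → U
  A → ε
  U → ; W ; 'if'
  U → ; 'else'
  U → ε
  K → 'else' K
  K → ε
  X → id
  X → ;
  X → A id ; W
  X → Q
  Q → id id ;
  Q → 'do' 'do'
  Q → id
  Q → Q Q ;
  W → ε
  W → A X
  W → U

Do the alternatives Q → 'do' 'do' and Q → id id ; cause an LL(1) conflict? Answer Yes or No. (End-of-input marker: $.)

FIRST('do' 'do') = { 'do' } and FIRST(id id ;) = { id }.
The FIRST sets are disjoint and neither alternative is nullable — no conflict.

No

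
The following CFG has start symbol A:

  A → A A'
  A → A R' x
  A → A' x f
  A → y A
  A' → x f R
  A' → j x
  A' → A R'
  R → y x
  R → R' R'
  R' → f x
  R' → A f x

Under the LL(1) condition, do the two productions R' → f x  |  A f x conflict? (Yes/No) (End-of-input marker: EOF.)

FIRST(f x) = { f } and FIRST(A f x) = { j, x, y }.
The FIRST sets are disjoint and neither alternative is nullable — no conflict.

No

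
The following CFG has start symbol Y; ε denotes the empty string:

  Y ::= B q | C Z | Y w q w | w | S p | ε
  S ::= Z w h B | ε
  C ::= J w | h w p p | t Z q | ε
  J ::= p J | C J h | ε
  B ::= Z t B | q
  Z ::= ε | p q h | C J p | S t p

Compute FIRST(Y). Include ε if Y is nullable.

{ h, p, q, t, w, ε }

From Y ::= B q: add FIRST(B) = { h, p, q, t, w }.
From Y ::= C Z: C, Z nullable, take FIRST(C) ∪ FIRST(Z) = { h, p, t, w }; also ε since the whole RHS is nullable.
From Y ::= Y w q w: Y nullable, take FIRST(Y) ∪ {w} = { h, p, q, t, w }.
Y ::= w contributes {w}.
From Y ::= S p: S nullable, take FIRST(S) ∪ {p} = { h, p, t, w }.
Y ::= ε contributes ε.
Union: FIRST(Y) = { h, p, q, t, w, ε }.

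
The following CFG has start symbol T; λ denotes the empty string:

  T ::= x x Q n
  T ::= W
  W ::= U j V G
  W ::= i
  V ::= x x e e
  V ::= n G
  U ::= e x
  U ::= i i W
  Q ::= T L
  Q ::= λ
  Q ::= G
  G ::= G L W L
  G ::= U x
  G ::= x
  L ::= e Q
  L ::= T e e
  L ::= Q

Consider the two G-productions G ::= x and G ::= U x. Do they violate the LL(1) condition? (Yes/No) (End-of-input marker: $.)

FIRST(x) = { x } and FIRST(U x) = { e, i }.
The FIRST sets are disjoint and neither alternative is nullable — no conflict.

No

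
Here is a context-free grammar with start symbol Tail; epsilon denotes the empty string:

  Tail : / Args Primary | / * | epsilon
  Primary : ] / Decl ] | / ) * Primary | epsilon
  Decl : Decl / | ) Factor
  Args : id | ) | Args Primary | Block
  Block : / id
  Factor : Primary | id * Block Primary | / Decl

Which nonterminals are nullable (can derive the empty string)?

{ Factor, Primary, Tail }

Directly nullable (have an epsilon-production): Tail, Primary.
Factor : Primary with every symbol nullable, so Factor is nullable.
No other nonterminal has a production whose RHS symbols are all nullable.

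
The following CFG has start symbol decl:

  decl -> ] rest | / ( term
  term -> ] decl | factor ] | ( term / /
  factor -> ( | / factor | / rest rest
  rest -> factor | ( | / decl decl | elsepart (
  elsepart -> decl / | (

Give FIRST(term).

{ (, /, ] }

term -> ] decl contributes {]}.
From term -> factor ]: add FIRST(factor) = { (, / }.
term -> ( term / / contributes {(}.
Union: FIRST(term) = { (, /, ] }.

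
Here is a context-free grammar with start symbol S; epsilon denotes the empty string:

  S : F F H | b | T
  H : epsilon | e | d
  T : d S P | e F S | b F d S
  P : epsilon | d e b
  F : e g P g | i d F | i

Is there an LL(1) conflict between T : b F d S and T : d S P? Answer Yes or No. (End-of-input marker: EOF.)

FIRST(b F d S) = { b } and FIRST(d S P) = { d }.
The FIRST sets are disjoint and neither alternative is nullable — no conflict.

No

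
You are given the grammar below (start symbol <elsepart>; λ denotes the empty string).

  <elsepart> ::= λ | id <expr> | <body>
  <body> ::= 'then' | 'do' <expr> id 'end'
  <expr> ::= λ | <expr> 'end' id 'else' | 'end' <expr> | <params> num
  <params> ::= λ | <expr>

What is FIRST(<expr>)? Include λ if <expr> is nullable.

<expr> ::= λ contributes λ.
From <expr> ::= <expr> 'end' id 'else': <expr> nullable, take FIRST(<expr>) ∪ {'end'} = { 'end', num }.
<expr> ::= 'end' <expr> contributes {'end'}.
From <expr> ::= <params> num: <params> nullable, take FIRST(<params>) ∪ {num} = { 'end', num }.
Union: FIRST(<expr>) = { 'end', num, λ }.

{ 'end', num, λ }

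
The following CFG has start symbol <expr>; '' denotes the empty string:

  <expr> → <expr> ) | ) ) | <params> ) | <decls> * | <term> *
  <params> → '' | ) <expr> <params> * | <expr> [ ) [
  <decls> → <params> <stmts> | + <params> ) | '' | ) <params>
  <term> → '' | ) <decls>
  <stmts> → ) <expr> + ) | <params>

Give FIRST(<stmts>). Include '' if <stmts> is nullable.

{ ), *, +, '' }

<stmts> → ) <expr> + ) contributes {)}.
From <stmts> → <params>: add FIRST(<params>) = { ), *, +, '' } (including '' since <params> is nullable).
Union: FIRST(<stmts>) = { ), *, +, '' }.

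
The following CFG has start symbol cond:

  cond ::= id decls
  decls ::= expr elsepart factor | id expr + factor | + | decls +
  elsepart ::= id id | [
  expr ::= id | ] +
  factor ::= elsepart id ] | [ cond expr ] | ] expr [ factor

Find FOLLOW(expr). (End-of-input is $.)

In decls ::= expr elsepart factor: add FIRST(elsepart factor) = { [, id }.
In decls ::= id expr + factor: add FIRST(+ factor) = { + }.
In factor ::= [ cond expr ]: add FIRST(]) = { ] }.
In factor ::= ] expr [ factor: add FIRST([ factor) = { [ }.
Union: FOLLOW(expr) = { +, [, ], id }.

{ +, [, ], id }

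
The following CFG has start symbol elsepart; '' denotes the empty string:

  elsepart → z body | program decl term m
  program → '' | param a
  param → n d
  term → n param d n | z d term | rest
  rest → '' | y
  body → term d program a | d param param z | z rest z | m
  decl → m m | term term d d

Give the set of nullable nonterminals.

{ program, rest, term }

Directly nullable (have an ''-production): program, rest.
term → rest with every symbol nullable, so term is nullable.
No other nonterminal has a production whose RHS symbols are all nullable.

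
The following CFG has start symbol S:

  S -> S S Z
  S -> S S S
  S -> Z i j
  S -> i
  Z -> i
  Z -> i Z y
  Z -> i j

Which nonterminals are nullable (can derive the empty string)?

No nonterminal has an empty production or an RHS whose symbols are all nullable.

{ } (none)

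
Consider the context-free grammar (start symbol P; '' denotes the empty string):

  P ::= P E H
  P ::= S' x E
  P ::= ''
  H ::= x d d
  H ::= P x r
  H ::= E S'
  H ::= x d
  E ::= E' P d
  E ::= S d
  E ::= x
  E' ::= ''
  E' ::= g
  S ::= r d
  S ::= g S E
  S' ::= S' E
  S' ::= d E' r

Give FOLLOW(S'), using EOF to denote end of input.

{ EOF, d, g, r, x }

In P ::= S' x E: add FIRST(x E) = { x }.
In H ::= E S': S' is at the end, add FOLLOW(H) = { EOF, d, g, r, x }.
In S' ::= S' E: add FIRST(E) = { d, g, r, x }.
Union: FOLLOW(S') = { EOF, d, g, r, x }.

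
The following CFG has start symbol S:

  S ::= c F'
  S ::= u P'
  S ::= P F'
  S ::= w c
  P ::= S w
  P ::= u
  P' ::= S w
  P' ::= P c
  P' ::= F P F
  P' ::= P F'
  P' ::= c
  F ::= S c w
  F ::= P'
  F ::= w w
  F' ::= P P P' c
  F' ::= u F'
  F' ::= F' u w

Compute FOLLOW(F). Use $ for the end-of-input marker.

{ $, c, u, w }

In P' ::= F P F: add FIRST(P F) = { c, u, w }.
In P' ::= F P F: F is at the end, add FOLLOW(P') = { $, c, u, w }.
Union: FOLLOW(F) = { $, c, u, w }.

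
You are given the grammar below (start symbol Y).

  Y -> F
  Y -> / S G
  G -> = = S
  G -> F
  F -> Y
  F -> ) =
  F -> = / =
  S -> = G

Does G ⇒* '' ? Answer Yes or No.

No

No nonterminal in this grammar is nullable.
No production of G has an RHS whose symbols are all nullable, so G is not nullable.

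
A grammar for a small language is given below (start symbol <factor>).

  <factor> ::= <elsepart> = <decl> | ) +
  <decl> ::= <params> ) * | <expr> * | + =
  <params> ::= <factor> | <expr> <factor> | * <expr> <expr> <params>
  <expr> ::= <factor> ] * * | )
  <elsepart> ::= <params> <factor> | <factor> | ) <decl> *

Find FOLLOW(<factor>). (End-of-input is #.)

<factor> is the start symbol, so # ∈ FOLLOW(<factor>).
In <params> ::= <factor>: <factor> is at the end, add FOLLOW(<params>) = { ), * }.
In <params> ::= <expr> <factor>: <factor> is at the end, add FOLLOW(<params>) = { ), * }.
In <expr> ::= <factor> ] * *: add FIRST(] * *) = { ] }.
In <elsepart> ::= <params> <factor>: <factor> is at the end, add FOLLOW(<elsepart>) = { = }.
In <elsepart> ::= <factor>: <factor> is at the end, add FOLLOW(<elsepart>) = { = }.
Union: FOLLOW(<factor>) = { #, ), *, =, ] }.

{ #, ), *, =, ] }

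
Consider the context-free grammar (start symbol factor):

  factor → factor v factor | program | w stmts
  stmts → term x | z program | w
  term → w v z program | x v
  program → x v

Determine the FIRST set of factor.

From factor → factor v factor: add FIRST(factor) = { w, x }.
From factor → program: add FIRST(program) = { x }.
factor → w stmts contributes {w}.
Union: FIRST(factor) = { w, x }.

{ w, x }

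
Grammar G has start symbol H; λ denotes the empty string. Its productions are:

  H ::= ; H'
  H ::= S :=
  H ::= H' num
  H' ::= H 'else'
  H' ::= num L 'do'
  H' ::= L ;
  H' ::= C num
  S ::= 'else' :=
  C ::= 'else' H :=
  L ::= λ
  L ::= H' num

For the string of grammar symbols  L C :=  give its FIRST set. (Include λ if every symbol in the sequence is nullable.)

{ 'else', ;, num }

Add FIRST(L)\{λ} = { 'else', ;, num }; L is nullable, continue.
Add FIRST(C) = { 'else' }; C is not nullable, stop.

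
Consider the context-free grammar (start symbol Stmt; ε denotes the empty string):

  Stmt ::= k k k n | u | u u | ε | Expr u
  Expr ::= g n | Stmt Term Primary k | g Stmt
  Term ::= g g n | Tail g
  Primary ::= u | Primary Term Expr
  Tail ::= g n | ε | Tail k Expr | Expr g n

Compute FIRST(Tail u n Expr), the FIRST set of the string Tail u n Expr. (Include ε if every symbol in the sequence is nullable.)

Add FIRST(Tail)\{ε} = { g, k, u }; Tail is nullable, continue.
u is a terminal; add {u} and stop.

{ g, k, u }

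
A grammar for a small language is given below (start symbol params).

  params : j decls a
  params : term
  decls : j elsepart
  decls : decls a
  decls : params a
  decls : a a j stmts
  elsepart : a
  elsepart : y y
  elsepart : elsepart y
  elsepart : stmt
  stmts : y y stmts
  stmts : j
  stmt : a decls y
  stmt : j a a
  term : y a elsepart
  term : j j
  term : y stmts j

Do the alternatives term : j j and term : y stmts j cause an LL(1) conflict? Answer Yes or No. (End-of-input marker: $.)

FIRST(j j) = { j } and FIRST(y stmts j) = { y }.
The FIRST sets are disjoint and neither alternative is nullable — no conflict.

No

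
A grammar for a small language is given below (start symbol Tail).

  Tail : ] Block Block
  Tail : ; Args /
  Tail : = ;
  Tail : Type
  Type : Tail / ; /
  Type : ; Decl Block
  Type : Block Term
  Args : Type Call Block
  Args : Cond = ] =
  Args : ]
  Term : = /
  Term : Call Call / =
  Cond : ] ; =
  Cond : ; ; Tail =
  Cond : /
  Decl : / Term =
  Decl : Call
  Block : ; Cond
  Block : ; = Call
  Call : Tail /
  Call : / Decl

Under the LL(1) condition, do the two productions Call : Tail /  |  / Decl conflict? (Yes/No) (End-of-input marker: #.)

No

FIRST(Tail /) = { ;, =, ] } and FIRST(/ Decl) = { / }.
The FIRST sets are disjoint and neither alternative is nullable — no conflict.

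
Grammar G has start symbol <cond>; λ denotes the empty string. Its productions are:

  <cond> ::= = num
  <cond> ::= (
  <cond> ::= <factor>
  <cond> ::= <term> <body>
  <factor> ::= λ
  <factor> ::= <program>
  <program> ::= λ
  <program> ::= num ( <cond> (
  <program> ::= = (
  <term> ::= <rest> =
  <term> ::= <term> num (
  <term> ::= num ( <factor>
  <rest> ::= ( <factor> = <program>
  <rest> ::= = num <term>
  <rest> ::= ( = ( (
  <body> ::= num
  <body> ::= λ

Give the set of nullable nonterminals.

{ <body>, <cond>, <factor>, <program> }

Directly nullable (have an λ-production): <factor>, <program>, <body>.
<cond> ::= <factor> with every symbol nullable, so <cond> is nullable.
No other nonterminal has a production whose RHS symbols are all nullable.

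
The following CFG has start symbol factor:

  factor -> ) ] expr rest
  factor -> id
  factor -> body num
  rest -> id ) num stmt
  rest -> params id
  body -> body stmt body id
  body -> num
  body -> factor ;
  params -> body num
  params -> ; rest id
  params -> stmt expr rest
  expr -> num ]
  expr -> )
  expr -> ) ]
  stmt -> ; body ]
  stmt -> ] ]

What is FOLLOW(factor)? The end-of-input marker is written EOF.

factor is the start symbol, so EOF ∈ FOLLOW(factor).
In body -> factor ;: add FIRST(;) = { ; }.
Union: FOLLOW(factor) = { EOF, ; }.

{ EOF, ; }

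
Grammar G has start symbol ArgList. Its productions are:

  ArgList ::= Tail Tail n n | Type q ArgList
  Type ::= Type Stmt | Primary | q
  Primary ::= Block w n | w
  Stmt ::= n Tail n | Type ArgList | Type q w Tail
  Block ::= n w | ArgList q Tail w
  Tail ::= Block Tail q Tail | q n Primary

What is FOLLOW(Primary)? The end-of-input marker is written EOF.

{ n, q, w }

In Type ::= Primary: Primary is at the end, add FOLLOW(Type) = { n, q, w }.
In Tail ::= q n Primary: Primary is at the end, add FOLLOW(Tail) = { n, q, w }.
Union: FOLLOW(Primary) = { n, q, w }.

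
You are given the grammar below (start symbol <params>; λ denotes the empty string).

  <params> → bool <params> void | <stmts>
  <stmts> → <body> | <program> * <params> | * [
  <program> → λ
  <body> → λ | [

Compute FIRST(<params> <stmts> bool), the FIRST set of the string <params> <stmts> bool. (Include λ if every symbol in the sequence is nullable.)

Add FIRST(<params>)\{λ} = { *, [, bool }; <params> is nullable, continue.
Add FIRST(<stmts>)\{λ} = { *, [ }; <stmts> is nullable, continue.
bool is a terminal; add {bool} and stop.

{ *, [, bool }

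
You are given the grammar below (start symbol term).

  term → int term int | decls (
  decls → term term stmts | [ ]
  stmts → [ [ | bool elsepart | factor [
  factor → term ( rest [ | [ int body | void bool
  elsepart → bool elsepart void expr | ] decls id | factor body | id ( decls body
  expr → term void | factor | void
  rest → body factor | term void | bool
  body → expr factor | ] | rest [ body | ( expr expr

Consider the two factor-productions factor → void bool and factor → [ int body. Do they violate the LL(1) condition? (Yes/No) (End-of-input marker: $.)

No

FIRST(void bool) = { void } and FIRST([ int body) = { [ }.
The FIRST sets are disjoint and neither alternative is nullable — no conflict.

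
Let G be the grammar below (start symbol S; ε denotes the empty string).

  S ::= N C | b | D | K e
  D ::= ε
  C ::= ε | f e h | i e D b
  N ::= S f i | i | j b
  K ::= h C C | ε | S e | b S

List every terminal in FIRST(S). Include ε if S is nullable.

{ b, e, f, h, i, j, ε }

From S ::= N C: add FIRST(N) = { b, e, f, h, i, j }.
S ::= b contributes {b}.
From S ::= D: add FIRST(D) = { ε } (including ε since D is nullable).
From S ::= K e: K nullable, take FIRST(K) ∪ {e} = { b, e, f, h, i, j }.
Union: FIRST(S) = { b, e, f, h, i, j, ε }.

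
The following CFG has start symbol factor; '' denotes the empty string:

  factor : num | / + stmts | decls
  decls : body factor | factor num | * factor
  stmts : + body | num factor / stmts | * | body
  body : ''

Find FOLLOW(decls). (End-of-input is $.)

{ $, /, num }

In factor : decls: decls is at the end, add FOLLOW(factor) = { $, /, num }.
Union: FOLLOW(decls) = { $, /, num }.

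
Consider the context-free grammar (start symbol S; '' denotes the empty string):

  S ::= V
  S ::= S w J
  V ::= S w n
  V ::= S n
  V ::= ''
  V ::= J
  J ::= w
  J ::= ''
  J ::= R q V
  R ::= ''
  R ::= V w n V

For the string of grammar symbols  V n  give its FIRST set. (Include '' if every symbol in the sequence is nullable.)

{ n, q, w }

Add FIRST(V)\{''} = { n, q, w }; V is nullable, continue.
n is a terminal; add {n} and stop.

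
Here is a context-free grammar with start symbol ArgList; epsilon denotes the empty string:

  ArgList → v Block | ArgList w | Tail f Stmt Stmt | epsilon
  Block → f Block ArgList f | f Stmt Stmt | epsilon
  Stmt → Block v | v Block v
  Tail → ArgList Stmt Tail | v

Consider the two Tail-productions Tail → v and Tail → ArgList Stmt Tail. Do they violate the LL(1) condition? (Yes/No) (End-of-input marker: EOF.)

FIRST(v) = { v } and FIRST(ArgList Stmt Tail) = { f, v, w }.
Both contain v, so the two alternatives are not disjoint — LL(1) conflict.

Yes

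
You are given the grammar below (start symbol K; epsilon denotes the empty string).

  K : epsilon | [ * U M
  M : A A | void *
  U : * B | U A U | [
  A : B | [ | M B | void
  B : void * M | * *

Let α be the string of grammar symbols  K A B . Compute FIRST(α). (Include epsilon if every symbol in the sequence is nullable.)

Add FIRST(K)\{epsilon} = { [ }; K is nullable, continue.
Add FIRST(A) = { *, [, void }; A is not nullable, stop.

{ *, [, void }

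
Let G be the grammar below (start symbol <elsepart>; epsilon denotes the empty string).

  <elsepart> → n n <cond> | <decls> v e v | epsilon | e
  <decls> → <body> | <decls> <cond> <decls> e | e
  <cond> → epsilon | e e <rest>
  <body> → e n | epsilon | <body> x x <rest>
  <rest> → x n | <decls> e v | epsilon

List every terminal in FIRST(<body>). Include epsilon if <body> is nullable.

{ e, x, epsilon }

<body> → e n contributes {e}.
<body> → epsilon contributes epsilon.
From <body> → <body> x x <rest>: <body> nullable, take FIRST(<body>) ∪ {x} = { e, x }.
Union: FIRST(<body>) = { e, x, epsilon }.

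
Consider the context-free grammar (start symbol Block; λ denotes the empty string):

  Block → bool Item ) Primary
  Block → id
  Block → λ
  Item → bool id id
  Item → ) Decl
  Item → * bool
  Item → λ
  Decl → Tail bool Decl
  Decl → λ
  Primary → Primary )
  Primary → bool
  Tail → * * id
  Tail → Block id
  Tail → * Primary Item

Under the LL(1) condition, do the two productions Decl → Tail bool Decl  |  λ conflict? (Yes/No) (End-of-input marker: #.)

Yes

FIRST(Tail bool Decl) = { *, bool, id } and FIRST(λ) = { λ }.
The second alternative is nullable and FOLLOW(Decl) = { ), bool } shares bool with FIRST of the first — conflict.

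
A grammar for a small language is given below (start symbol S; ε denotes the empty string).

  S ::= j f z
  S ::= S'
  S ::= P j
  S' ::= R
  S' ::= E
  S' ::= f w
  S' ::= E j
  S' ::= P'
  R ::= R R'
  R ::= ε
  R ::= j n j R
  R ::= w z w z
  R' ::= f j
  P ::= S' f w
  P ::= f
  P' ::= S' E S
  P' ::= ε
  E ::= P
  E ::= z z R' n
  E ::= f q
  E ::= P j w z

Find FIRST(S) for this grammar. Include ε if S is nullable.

{ f, j, w, z, ε }

S ::= j f z contributes {j}.
From S ::= S': add FIRST(S') = { f, j, w, z, ε } (including ε since S' is nullable).
From S ::= P j: add FIRST(P) = { f, j, w, z }.
Union: FIRST(S) = { f, j, w, z, ε }.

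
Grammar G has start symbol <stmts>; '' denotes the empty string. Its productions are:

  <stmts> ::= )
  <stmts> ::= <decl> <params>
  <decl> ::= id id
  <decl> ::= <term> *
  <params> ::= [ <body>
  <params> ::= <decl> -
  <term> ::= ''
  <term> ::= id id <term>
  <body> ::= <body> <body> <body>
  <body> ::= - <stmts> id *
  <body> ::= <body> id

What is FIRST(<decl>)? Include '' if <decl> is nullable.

<decl> ::= id id contributes {id}.
From <decl> ::= <term> *: <term> nullable, take FIRST(<term>) ∪ {*} = { *, id }.
Union: FIRST(<decl>) = { *, id }.

{ *, id }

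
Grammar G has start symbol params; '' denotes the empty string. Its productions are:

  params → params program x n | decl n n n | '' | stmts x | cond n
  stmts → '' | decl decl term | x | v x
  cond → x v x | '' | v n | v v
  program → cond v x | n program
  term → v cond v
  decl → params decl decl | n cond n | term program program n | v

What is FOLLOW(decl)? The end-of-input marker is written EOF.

{ n, v, x }

In params → decl n n n: add FIRST(n n n) = { n }.
In stmts → decl decl term: add FIRST(decl term) = { n, v, x }.
In stmts → decl decl term: add FIRST(term) = { v }.
In decl → params decl decl: add FIRST(decl) = { n, v, x }.
In decl → params decl decl: decl is at the end, add FOLLOW(decl) = { n, v, x }.
Union: FOLLOW(decl) = { n, v, x }.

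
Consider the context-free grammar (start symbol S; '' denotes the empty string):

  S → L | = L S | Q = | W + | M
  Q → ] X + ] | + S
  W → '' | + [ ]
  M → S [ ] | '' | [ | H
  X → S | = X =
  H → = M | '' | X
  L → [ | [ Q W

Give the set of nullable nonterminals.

Directly nullable (have an ''-production): W, M, H.
X → S with every symbol nullable, so X is nullable.
S → M with every symbol nullable, so S is nullable.
No other nonterminal has a production whose RHS symbols are all nullable.

{ H, M, S, W, X }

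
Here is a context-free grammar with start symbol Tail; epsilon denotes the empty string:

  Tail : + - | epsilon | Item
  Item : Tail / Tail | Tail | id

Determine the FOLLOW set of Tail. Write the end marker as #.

{ #, / }

Tail is the start symbol, so # ∈ FOLLOW(Tail).
In Item : Tail / Tail: add FIRST(/ Tail) = { / }.
In Item : Tail / Tail: Tail is at the end, add FOLLOW(Item) = { #, / }.
In Item : Tail: Tail is at the end, add FOLLOW(Item) = { #, / }.
Union: FOLLOW(Tail) = { #, / }.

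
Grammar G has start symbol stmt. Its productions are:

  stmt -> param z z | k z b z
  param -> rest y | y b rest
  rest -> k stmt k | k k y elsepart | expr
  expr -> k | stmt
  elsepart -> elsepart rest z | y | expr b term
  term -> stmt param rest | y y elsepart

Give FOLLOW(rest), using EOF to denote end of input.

{ k, y, z }

In param -> rest y: add FIRST(y) = { y }.
In param -> y b rest: rest is at the end, add FOLLOW(param) = { k, y, z }.
In elsepart -> elsepart rest z: add FIRST(z) = { z }.
In term -> stmt param rest: rest is at the end, add FOLLOW(term) = { k, y, z }.
Union: FOLLOW(rest) = { k, y, z }.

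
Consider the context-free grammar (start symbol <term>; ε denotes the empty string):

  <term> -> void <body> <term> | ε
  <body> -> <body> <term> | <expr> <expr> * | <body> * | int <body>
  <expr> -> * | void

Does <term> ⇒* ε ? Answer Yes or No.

Yes

<term> has an ε-production, so <term> ⇒ ε.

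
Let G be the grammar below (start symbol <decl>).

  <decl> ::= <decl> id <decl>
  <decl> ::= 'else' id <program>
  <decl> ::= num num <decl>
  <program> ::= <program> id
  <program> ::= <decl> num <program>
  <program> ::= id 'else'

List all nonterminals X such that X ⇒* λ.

{ } (none)

No nonterminal has an empty production or an RHS whose symbols are all nullable.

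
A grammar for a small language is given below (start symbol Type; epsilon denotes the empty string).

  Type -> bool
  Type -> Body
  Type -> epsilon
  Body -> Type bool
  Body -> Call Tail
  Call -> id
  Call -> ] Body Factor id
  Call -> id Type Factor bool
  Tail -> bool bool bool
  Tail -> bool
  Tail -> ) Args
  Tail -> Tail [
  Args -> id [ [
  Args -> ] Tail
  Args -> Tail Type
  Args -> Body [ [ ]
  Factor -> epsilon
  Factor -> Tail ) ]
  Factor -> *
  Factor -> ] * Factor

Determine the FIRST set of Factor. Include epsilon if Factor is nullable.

{ ), *, ], bool, epsilon }

Factor -> epsilon contributes epsilon.
From Factor -> Tail ) ]: add FIRST(Tail) = { ), bool }.
Factor -> * contributes {*}.
Factor -> ] * Factor contributes {]}.
Union: FIRST(Factor) = { ), *, ], bool, epsilon }.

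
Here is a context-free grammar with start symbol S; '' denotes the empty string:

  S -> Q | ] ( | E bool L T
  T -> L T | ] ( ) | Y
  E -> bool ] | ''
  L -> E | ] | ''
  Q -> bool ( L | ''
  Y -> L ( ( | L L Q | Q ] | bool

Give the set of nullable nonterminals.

{ E, L, Q, S, T, Y }

Directly nullable (have an ''-production): E, L, Q.
S -> Q with every symbol nullable, so S is nullable.
Y -> L L Q with every symbol nullable, so Y is nullable.
T -> L T with every symbol nullable, so T is nullable.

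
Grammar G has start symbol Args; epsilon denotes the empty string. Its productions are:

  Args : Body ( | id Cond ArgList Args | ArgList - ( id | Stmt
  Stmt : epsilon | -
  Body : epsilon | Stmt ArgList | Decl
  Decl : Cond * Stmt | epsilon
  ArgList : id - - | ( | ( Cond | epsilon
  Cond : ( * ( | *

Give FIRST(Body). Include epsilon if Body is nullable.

{ (, *, -, id, epsilon }

Body : epsilon contributes epsilon.
From Body : Stmt ArgList: Stmt, ArgList nullable, take FIRST(Stmt) ∪ FIRST(ArgList) = { (, -, id }; also epsilon since the whole RHS is nullable.
From Body : Decl: add FIRST(Decl) = { (, *, epsilon } (including epsilon since Decl is nullable).
Union: FIRST(Body) = { (, *, -, id, epsilon }.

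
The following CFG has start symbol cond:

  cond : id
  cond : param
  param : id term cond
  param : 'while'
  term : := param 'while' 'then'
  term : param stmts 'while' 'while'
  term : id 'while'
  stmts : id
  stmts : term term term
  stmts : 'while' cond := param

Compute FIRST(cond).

{ 'while', id }

cond : id contributes {id}.
From cond : param: add FIRST(param) = { 'while', id }.
Union: FIRST(cond) = { 'while', id }.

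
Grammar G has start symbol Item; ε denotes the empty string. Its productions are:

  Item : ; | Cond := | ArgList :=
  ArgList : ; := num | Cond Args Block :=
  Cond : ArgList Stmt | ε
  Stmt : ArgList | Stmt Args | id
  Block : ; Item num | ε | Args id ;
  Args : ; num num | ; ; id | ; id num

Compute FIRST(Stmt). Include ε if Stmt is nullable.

From Stmt : ArgList: add FIRST(ArgList) = { ; }.
From Stmt : Stmt Args: add FIRST(Stmt) = { ;, id }.
Stmt : id contributes {id}.
Union: FIRST(Stmt) = { ;, id }.

{ ;, id }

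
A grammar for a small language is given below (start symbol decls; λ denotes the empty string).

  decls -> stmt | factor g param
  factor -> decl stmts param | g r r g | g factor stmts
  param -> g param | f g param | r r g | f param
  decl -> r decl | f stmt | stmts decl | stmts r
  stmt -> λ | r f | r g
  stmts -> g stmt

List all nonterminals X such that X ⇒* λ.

Directly nullable (have an λ-production): stmt.
decls -> stmt with every symbol nullable, so decls is nullable.
No other nonterminal has a production whose RHS symbols are all nullable.

{ decls, stmt }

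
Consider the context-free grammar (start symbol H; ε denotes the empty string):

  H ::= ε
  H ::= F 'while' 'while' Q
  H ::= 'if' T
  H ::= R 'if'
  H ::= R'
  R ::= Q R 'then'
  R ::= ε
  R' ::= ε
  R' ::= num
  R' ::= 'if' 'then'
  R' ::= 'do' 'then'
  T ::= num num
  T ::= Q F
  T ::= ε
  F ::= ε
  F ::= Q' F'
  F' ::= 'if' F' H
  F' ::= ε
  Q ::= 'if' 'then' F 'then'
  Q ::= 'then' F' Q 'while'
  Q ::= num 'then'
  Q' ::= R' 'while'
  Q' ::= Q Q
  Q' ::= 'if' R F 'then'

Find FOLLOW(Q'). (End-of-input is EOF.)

{ EOF, 'do', 'if', 'then', 'while', num }

In F ::= Q' F': add FIRST(F')\{ε} = { 'if' }.
  Since F' is nullable, also add FOLLOW(F) = { EOF, 'do', 'if', 'then', 'while', num }.
Union: FOLLOW(Q') = { EOF, 'do', 'if', 'then', 'while', num }.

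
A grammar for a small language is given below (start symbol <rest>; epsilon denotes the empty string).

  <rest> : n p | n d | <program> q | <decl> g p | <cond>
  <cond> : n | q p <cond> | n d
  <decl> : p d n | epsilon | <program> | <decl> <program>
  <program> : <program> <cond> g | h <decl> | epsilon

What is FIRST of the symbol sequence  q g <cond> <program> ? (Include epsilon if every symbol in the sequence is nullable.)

{ q }

q is a terminal; add {q} and stop.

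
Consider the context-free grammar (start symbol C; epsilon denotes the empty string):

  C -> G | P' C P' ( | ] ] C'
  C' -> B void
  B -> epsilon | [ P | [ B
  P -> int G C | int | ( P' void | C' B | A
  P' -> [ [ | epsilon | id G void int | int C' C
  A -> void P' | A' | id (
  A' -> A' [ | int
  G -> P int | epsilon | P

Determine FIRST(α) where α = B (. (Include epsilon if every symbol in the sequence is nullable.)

Add FIRST(B)\{epsilon} = { [ }; B is nullable, continue.
( is a terminal; add {(} and stop.

{ (, [ }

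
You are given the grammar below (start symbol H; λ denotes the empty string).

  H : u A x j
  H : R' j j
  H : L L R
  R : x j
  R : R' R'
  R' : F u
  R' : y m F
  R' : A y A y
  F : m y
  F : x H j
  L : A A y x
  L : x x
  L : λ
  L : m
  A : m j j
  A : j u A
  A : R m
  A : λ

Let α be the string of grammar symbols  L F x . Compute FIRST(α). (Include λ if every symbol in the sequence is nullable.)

{ j, m, x, y }

Add FIRST(L)\{λ} = { j, m, x, y }; L is nullable, continue.
Add FIRST(F) = { m, x }; F is not nullable, stop.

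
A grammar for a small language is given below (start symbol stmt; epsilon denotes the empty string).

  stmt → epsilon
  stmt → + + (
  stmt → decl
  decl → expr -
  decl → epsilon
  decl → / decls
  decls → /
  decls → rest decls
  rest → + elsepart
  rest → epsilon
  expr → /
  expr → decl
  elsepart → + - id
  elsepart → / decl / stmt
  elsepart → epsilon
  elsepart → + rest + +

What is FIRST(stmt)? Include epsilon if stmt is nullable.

stmt → epsilon contributes epsilon.
stmt → + + ( contributes {+}.
From stmt → decl: add FIRST(decl) = { -, /, epsilon } (including epsilon since decl is nullable).
Union: FIRST(stmt) = { +, -, /, epsilon }.

{ +, -, /, epsilon }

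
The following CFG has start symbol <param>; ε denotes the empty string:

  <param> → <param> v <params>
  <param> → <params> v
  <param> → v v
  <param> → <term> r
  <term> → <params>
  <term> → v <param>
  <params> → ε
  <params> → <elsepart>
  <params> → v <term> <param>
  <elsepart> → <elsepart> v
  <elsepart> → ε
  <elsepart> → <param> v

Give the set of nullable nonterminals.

Directly nullable (have an ε-production): <params>, <elsepart>.
<term> → <params> with every symbol nullable, so <term> is nullable.
No other nonterminal has a production whose RHS symbols are all nullable.

{ <elsepart>, <params>, <term> }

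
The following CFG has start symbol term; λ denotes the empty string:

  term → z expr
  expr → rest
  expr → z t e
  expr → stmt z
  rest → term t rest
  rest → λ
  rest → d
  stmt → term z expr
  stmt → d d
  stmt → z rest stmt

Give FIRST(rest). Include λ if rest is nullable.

{ d, z, λ }

From rest → term t rest: add FIRST(term) = { z }.
rest → λ contributes λ.
rest → d contributes {d}.
Union: FIRST(rest) = { d, z, λ }.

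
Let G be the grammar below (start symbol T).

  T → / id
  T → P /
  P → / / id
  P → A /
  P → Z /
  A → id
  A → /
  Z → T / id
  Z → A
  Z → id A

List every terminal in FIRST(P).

{ /, id }

P → / / id contributes {/}.
From P → A /: add FIRST(A) = { /, id }.
From P → Z /: add FIRST(Z) = { /, id }.
Union: FIRST(P) = { /, id }.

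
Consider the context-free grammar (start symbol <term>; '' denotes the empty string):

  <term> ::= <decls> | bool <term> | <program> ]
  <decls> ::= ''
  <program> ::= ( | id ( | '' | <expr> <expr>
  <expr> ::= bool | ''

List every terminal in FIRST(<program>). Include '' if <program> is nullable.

<program> ::= ( contributes {(}.
<program> ::= id ( contributes {id}.
<program> ::= '' contributes ''.
From <program> ::= <expr> <expr>: <expr>, <expr> nullable, take FIRST(<expr>) ∪ FIRST(<expr>) = { bool }; also '' since the whole RHS is nullable.
Union: FIRST(<program>) = { (, bool, id, '' }.

{ (, bool, id, '' }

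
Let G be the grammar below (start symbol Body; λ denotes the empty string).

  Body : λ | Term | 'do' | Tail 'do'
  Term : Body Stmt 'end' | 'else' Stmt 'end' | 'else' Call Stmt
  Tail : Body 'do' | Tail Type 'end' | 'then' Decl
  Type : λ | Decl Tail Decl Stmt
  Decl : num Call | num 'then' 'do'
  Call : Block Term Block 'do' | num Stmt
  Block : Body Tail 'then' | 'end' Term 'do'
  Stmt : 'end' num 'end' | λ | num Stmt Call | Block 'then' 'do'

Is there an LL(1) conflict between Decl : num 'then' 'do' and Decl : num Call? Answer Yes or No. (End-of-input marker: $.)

Yes

FIRST(num 'then' 'do') = { num } and FIRST(num Call) = { num }.
Both contain num, so the two alternatives are not disjoint — LL(1) conflict.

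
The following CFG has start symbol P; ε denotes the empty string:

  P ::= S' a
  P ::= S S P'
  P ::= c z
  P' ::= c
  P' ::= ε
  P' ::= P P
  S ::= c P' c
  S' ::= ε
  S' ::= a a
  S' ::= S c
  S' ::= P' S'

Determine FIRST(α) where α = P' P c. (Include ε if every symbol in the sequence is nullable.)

Add FIRST(P')\{ε} = { a, c }; P' is nullable, continue.
Add FIRST(P) = { a, c }; P is not nullable, stop.

{ a, c }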